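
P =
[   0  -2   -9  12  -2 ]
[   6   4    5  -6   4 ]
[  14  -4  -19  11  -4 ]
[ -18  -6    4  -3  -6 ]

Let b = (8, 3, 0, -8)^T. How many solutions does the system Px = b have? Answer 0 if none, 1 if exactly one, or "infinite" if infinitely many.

0

Row reduce the augmented matrix [P | b].
Swap R1 ↔ R2
R3 ← R3 − (7/3)·R1: [0, -40/3, -92/3, 25, -40/3, -7]
R4 ← R4 + (3)·R1: [0, 6, 19, -21, 6, 1]
R3 ← R3 − (20/3)·R2: [0, 0, 88/3, -55, 0, -181/3]
R4 ← R4 + (3)·R2: [0, 0, -8, 15, 0, 25]
R4 ← R4 + (3/11)·R3: [0, 0, 0, 0, 0, 94/11]
The echelon form has 4 nonzero rows; the last pivot sits in the augmented column, so rank(P) = 3 but rank([P|b]) = 4.
Since the ranks differ, the system is inconsistent.
It has no solutions.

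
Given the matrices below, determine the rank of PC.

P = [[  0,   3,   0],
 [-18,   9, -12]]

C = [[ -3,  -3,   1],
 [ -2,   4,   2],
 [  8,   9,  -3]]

First compute PC:
[[ -6,  12,   6],
 [-60, -18,  36]]
Now row reduce the product.
R2 ← R2 − (10)·R1: [0, -138, -24]
2 nonzero rows, so rank(PC) = 2.

2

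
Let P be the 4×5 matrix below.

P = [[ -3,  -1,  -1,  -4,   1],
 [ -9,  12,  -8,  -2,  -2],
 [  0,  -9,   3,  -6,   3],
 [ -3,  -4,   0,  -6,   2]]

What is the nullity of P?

Row reduce to echelon form.
R2 ← R2 − (3)·R1: [0, 15, -5, 10, -5]
R4 ← R4 − R1: [0, -3, 1, -2, 1]
R3 ← R3 + (3/5)·R2: [0, 0, 0, 0, 0]
R4 ← R4 + (1/5)·R2: [0, 0, 0, 0, 0]
2 nonzero rows, so rank(P) = 2.
P has 5 columns; by rank–nullity, nullity = 5 − 2 = 3.

3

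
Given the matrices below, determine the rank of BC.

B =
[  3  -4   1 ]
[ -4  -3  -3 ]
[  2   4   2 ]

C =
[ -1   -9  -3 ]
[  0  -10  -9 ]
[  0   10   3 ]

First compute BC:
[[ -3,  23,  30],
 [  4,  36,  30],
 [ -2, -38, -36]]
Now row reduce the product.
R2 ← R2 + (4/3)·R1: [0, 200/3, 70]
R3 ← R3 − (2/3)·R1: [0, -160/3, -56]
R3 ← R3 + (4/5)·R2: [0, 0, 0]
2 nonzero rows, so rank(BC) = 2.

2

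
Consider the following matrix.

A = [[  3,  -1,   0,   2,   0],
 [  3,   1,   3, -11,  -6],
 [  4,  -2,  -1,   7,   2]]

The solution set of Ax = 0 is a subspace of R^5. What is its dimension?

Row reduce to echelon form.
R2 ← R2 − R1: [0, 2, 3, -13, -6]
R3 ← R3 − (4/3)·R1: [0, -2/3, -1, 13/3, 2]
R3 ← R3 + (1/3)·R2: [0, 0, 0, 0, 0]
2 nonzero rows, so rank(A) = 2.
A has 5 columns; by rank–nullity, nullity = 5 − 2 = 3.

3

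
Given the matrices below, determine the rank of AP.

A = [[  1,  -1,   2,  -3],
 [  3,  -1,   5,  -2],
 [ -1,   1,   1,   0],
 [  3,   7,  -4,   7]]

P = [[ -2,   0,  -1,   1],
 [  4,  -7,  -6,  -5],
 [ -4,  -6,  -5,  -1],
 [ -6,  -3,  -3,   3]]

4

First compute AP:
[[  4,   4,   4,  -5],
 [-18, -17, -16,  -3],
 [  2, -13, -10,  -7],
 [ -4, -46, -46,  -7]]
Now row reduce the product.
R2 ← R2 + (9/2)·R1: [0, 1, 2, -51/2]
R3 ← R3 − (1/2)·R1: [0, -15, -12, -9/2]
R4 ← R4 + R1: [0, -42, -42, -12]
R3 ← R3 + (15)·R2: [0, 0, 18, -387]
R4 ← R4 + (42)·R2: [0, 0, 42, -1083]
R4 ← R4 − (7/3)·R3: [0, 0, 0, -180]
4 nonzero rows, so rank(AP) = 4.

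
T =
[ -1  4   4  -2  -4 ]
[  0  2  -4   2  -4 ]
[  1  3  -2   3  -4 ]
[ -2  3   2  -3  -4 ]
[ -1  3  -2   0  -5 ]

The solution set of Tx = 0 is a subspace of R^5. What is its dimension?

Row reduce to echelon form.
R3 ← R3 + R1: [0, 7, 2, 1, -8]
R4 ← R4 − (2)·R1: [0, -5, -6, 1, 4]
R5 ← R5 − R1: [0, -1, -6, 2, -1]
R3 ← R3 − (7/2)·R2: [0, 0, 16, -6, 6]
R4 ← R4 + (5/2)·R2: [0, 0, -16, 6, -6]
R5 ← R5 + (1/2)·R2: [0, 0, -8, 3, -3]
R4 ← R4 + R3: [0, 0, 0, 0, 0]
R5 ← R5 + (1/2)·R3: [0, 0, 0, 0, 0]
3 nonzero rows, so rank(T) = 3.
T has 5 columns; by rank–nullity, nullity = 5 − 3 = 2.

2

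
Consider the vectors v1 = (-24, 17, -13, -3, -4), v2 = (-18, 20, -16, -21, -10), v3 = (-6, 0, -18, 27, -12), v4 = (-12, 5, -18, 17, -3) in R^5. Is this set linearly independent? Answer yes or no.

Form the matrix with these vectors as rows and row reduce.
R2 ← R2 − (3/4)·R1: [0, 29/4, -25/4, -75/4, -7]
R3 ← R3 − (1/4)·R1: [0, -17/4, -59/4, 111/4, -11]
R4 ← R4 − (1/2)·R1: [0, -7/2, -23/2, 37/2, -1]
R3 ← R3 + (17/29)·R2: [0, 0, -534/29, 486/29, -438/29]
R4 ← R4 + (14/29)·R2: [0, 0, -421/29, 274/29, -127/29]
R4 ← R4 − (421/534)·R3: [0, 0, 0, -335/89, 670/89]
4 nonzero rows, so the 4 vectors span a space of dimension 4.
Since 4 = 4, the vectors are linearly independent.

yes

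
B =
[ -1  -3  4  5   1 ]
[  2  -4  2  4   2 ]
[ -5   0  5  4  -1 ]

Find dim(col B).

Row reduce to echelon form.
R2 ← R2 + (2)·R1: [0, -10, 10, 14, 4]
R3 ← R3 − (5)·R1: [0, 15, -15, -21, -6]
R3 ← R3 + (3/2)·R2: [0, 0, 0, 0, 0]
Echelon form has 2 nonzero rows, so rank(B) = 2.
The column space has dimension equal to the rank: 2.

2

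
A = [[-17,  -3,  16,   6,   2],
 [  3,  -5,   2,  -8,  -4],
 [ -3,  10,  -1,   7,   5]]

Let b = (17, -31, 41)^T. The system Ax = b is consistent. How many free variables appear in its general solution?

Row reduce the augmented matrix [A | b].
R2 ← R2 + (3/17)·R1: [0, -94/17, 82/17, -118/17, -62/17, -28]
R3 ← R3 − (3/17)·R1: [0, 179/17, -65/17, 101/17, 79/17, 38]
R3 ← R3 + (179/94)·R2: [0, 0, 252/47, -342/47, -108/47, -720/47]
The echelon form has 3 nonzero rows, and every pivot lies in the first 5 columns, so rank(A) = rank([A|b]) = 3.
The system is consistent.
Free variables = (unknowns) − (rank) = 5 − 3 = 2.

2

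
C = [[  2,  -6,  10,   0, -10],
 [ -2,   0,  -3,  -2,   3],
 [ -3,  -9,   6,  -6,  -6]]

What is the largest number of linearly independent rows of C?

2

Row reduce to echelon form.
R2 ← R2 + R1: [0, -6, 7, -2, -7]
R3 ← R3 + (3/2)·R1: [0, -18, 21, -6, -21]
R3 ← R3 − (3)·R2: [0, 0, 0, 0, 0]
Echelon form has 2 nonzero rows, so rank(C) = 2.
The rank gives the maximum number of linearly independent rows: 2.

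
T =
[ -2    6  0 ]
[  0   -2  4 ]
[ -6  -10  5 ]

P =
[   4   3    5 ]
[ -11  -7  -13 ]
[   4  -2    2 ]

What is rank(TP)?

First compute TP:
[[-74, -48, -88],
 [ 38,   6,  34],
 [106,  42, 110]]
Now row reduce the product.
R2 ← R2 + (19/37)·R1: [0, -690/37, -414/37]
R3 ← R3 + (53/37)·R1: [0, -990/37, -594/37]
R3 ← R3 − (33/23)·R2: [0, 0, 0]
2 nonzero rows, so rank(TP) = 2.

2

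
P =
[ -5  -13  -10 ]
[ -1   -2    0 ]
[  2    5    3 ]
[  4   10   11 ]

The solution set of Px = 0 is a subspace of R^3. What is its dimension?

0

Row reduce to echelon form.
R2 ← R2 − (1/5)·R1: [0, 3/5, 2]
R3 ← R3 + (2/5)·R1: [0, -1/5, -1]
R4 ← R4 + (4/5)·R1: [0, -2/5, 3]
R3 ← R3 + (1/3)·R2: [0, 0, -1/3]
R4 ← R4 + (2/3)·R2: [0, 0, 13/3]
R4 ← R4 + (13)·R3: [0, 0, 0]
3 nonzero rows, so rank(P) = 3.
P has 3 columns; by rank–nullity, nullity = 3 − 3 = 0.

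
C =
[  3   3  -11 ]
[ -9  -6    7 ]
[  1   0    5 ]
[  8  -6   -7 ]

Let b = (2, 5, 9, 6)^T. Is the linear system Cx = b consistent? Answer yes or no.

no

Row reduce the augmented matrix [C | b].
R2 ← R2 + (3)·R1: [0, 3, -26, 11]
R3 ← R3 − (1/3)·R1: [0, -1, 26/3, 25/3]
R4 ← R4 − (8/3)·R1: [0, -14, 67/3, 2/3]
R3 ← R3 + (1/3)·R2: [0, 0, 0, 12]
R4 ← R4 + (14/3)·R2: [0, 0, -99, 52]
Swap R3 ↔ R4
The echelon form has 4 nonzero rows; the last pivot sits in the augmented column, so rank(C) = 3 but rank([C|b]) = 4.
Since the ranks differ, the system is inconsistent.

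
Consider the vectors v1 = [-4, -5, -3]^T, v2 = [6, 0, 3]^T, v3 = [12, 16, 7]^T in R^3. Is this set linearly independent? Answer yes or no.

Form the matrix with these vectors as rows and row reduce.
R2 ← R2 + (3/2)·R1: [0, -15/2, -3/2]
R3 ← R3 + (3)·R1: [0, 1, -2]
R3 ← R3 + (2/15)·R2: [0, 0, -11/5]
3 nonzero rows, so the 3 vectors span a space of dimension 3.
Since 3 = 3, the vectors are linearly independent.

yes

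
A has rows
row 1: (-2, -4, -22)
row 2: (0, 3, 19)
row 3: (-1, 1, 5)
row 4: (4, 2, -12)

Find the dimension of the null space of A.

Row reduce to echelon form.
R3 ← R3 − (1/2)·R1: [0, 3, 16]
R4 ← R4 + (2)·R1: [0, -6, -56]
R3 ← R3 − R2: [0, 0, -3]
R4 ← R4 + (2)·R2: [0, 0, -18]
R4 ← R4 − (6)·R3: [0, 0, 0]
3 nonzero rows, so rank(A) = 3.
A has 3 columns; by rank–nullity, nullity = 3 − 3 = 0.

0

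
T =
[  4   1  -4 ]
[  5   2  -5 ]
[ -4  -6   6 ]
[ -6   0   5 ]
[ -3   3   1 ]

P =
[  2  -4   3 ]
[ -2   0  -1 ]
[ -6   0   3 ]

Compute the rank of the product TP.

First compute TP:
[[ 30, -16,  -1],
 [ 36, -20,  -2],
 [-32,  16,  12],
 [-42,  24,  -3],
 [-18,  12,  -9]]
Now row reduce the product.
R2 ← R2 − (6/5)·R1: [0, -4/5, -4/5]
R3 ← R3 + (16/15)·R1: [0, -16/15, 164/15]
R4 ← R4 + (7/5)·R1: [0, 8/5, -22/5]
R5 ← R5 + (3/5)·R1: [0, 12/5, -48/5]
R3 ← R3 − (4/3)·R2: [0, 0, 12]
R4 ← R4 + (2)·R2: [0, 0, -6]
R5 ← R5 + (3)·R2: [0, 0, -12]
R4 ← R4 + (1/2)·R3: [0, 0, 0]
R5 ← R5 + R3: [0, 0, 0]
3 nonzero rows, so rank(TP) = 3.

3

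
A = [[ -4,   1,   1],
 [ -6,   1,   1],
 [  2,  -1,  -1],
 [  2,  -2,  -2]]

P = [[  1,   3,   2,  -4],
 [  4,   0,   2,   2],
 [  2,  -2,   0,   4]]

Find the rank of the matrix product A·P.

First compute AP:
[[  2, -14,  -6,  22],
 [  0, -20, -10,  30],
 [ -4,   8,   2, -14],
 [-10,  10,   0, -20]]
Now row reduce the product.
R3 ← R3 + (2)·R1: [0, -20, -10, 30]
R4 ← R4 + (5)·R1: [0, -60, -30, 90]
R3 ← R3 − R2: [0, 0, 0, 0]
R4 ← R4 − (3)·R2: [0, 0, 0, 0]
2 nonzero rows, so rank(AP) = 2.

2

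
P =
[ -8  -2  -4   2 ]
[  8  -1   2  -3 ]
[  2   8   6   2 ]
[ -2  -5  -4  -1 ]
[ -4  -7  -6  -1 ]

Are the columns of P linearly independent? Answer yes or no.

Row reduce P to echelon form.
R2 ← R2 + R1: [0, -3, -2, -1]
R3 ← R3 + (1/4)·R1: [0, 15/2, 5, 5/2]
R4 ← R4 − (1/4)·R1: [0, -9/2, -3, -3/2]
R5 ← R5 − (1/2)·R1: [0, -6, -4, -2]
R3 ← R3 + (5/2)·R2: [0, 0, 0, 0]
R4 ← R4 − (3/2)·R2: [0, 0, 0, 0]
R5 ← R5 − (2)·R2: [0, 0, 0, 0]
2 pivots among 4 columns.
Only 2 < 4 pivot columns, so the columns are linearly dependent.

no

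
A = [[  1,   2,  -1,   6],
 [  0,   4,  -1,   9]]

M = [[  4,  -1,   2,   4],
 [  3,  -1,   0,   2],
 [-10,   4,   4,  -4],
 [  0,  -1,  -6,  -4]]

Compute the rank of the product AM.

2

First compute AM:
[[ 20, -13, -38, -12],
 [ 22, -17, -58, -24]]
Now row reduce the product.
R2 ← R2 − (11/10)·R1: [0, -27/10, -81/5, -54/5]
2 nonzero rows, so rank(AM) = 2.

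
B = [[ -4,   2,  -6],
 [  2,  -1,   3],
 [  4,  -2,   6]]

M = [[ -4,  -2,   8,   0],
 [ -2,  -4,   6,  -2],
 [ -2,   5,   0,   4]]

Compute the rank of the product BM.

1

First compute BM:
[[ 24, -30, -20, -28],
 [-12,  15,  10,  14],
 [-24,  30,  20,  28]]
Now row reduce the product.
R2 ← R2 + (1/2)·R1: [0, 0, 0, 0]
R3 ← R3 + R1: [0, 0, 0, 0]
1 nonzero row, so rank(BM) = 1.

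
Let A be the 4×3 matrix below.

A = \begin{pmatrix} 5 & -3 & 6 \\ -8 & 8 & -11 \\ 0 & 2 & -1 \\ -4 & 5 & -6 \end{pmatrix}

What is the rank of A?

Row reduce to echelon form.
R2 ← R2 + (8/5)·R1: [0, 16/5, -7/5]
R4 ← R4 + (4/5)·R1: [0, 13/5, -6/5]
R3 ← R3 − (5/8)·R2: [0, 0, -1/8]
R4 ← R4 − (13/16)·R2: [0, 0, -1/16]
R4 ← R4 − (1/2)·R3: [0, 0, 0]
Echelon form has 3 nonzero rows, so rank(A) = 3.

3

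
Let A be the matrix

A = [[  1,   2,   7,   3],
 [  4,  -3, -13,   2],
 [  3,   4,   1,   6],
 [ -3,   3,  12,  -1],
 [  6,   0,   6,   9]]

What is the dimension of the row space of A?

Row reduce to echelon form.
R2 ← R2 − (4)·R1: [0, -11, -41, -10]
R3 ← R3 − (3)·R1: [0, -2, -20, -3]
R4 ← R4 + (3)·R1: [0, 9, 33, 8]
R5 ← R5 − (6)·R1: [0, -12, -36, -9]
R3 ← R3 − (2/11)·R2: [0, 0, -138/11, -13/11]
R4 ← R4 + (9/11)·R2: [0, 0, -6/11, -2/11]
R5 ← R5 − (12/11)·R2: [0, 0, 96/11, 21/11]
R4 ← R4 − (1/23)·R3: [0, 0, 0, -3/23]
R5 ← R5 + (16/23)·R3: [0, 0, 0, 25/23]
R5 ← R5 + (25/3)·R4: [0, 0, 0, 0]
Echelon form has 4 nonzero rows, so rank(A) = 4.
The row space has dimension equal to the rank: 4.

4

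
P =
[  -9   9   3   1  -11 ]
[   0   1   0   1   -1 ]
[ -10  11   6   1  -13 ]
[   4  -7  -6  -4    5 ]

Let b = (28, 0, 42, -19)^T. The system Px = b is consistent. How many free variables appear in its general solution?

Row reduce the augmented matrix [P | b].
R3 ← R3 − (10/9)·R1: [0, 1, 8/3, -1/9, -7/9, 98/9]
R4 ← R4 + (4/9)·R1: [0, -3, -14/3, -32/9, 1/9, -59/9]
R3 ← R3 − R2: [0, 0, 8/3, -10/9, 2/9, 98/9]
R4 ← R4 + (3)·R2: [0, 0, -14/3, -5/9, -26/9, -59/9]
R4 ← R4 + (7/4)·R3: [0, 0, 0, -5/2, -5/2, 25/2]
The echelon form has 4 nonzero rows, and every pivot lies in the first 5 columns, so rank(P) = rank([P|b]) = 4.
The system is consistent.
Free variables = (unknowns) − (rank) = 5 − 4 = 1.

1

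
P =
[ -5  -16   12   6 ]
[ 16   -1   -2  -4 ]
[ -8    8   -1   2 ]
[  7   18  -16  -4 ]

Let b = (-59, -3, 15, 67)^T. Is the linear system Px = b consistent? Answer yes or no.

Row reduce the augmented matrix [P | b].
R2 ← R2 + (16/5)·R1: [0, -261/5, 182/5, 76/5, -959/5]
R3 ← R3 − (8/5)·R1: [0, 168/5, -101/5, -38/5, 547/5]
R4 ← R4 + (7/5)·R1: [0, -22/5, 4/5, 22/5, -78/5]
R3 ← R3 + (56/87)·R2: [0, 0, 281/87, 190/87, -1223/87]
R4 ← R4 − (22/261)·R2: [0, 0, -592/261, 814/261, 148/261]
R4 ← R4 + (592/843)·R3: [0, 0, 0, 3922/843, -7844/843]
The echelon form has 4 nonzero rows, and every pivot lies in the first 4 columns, so rank(P) = rank([P|b]) = 4.
The system is consistent.

yes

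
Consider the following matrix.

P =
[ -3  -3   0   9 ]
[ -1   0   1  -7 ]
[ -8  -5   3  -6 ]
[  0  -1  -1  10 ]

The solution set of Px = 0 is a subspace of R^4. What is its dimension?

Row reduce to echelon form.
R2 ← R2 − (1/3)·R1: [0, 1, 1, -10]
R3 ← R3 − (8/3)·R1: [0, 3, 3, -30]
R3 ← R3 − (3)·R2: [0, 0, 0, 0]
R4 ← R4 + R2: [0, 0, 0, 0]
2 nonzero rows, so rank(P) = 2.
P has 4 columns; by rank–nullity, nullity = 4 − 2 = 2.

2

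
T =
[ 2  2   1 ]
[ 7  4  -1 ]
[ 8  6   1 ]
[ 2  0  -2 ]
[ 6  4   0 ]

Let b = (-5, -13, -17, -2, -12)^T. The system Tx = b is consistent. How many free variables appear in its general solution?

1

Row reduce the augmented matrix [T | b].
R2 ← R2 − (7/2)·R1: [0, -3, -9/2, 9/2]
R3 ← R3 − (4)·R1: [0, -2, -3, 3]
R4 ← R4 − R1: [0, -2, -3, 3]
R5 ← R5 − (3)·R1: [0, -2, -3, 3]
R3 ← R3 − (2/3)·R2: [0, 0, 0, 0]
R4 ← R4 − (2/3)·R2: [0, 0, 0, 0]
R5 ← R5 − (2/3)·R2: [0, 0, 0, 0]
The echelon form has 2 nonzero rows, and every pivot lies in the first 3 columns, so rank(T) = rank([T|b]) = 2.
The system is consistent.
Free variables = (unknowns) − (rank) = 3 − 2 = 1.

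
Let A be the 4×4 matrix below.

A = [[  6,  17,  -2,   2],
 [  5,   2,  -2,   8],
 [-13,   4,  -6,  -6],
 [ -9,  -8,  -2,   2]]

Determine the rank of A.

Row reduce to echelon form.
R2 ← R2 − (5/6)·R1: [0, -73/6, -1/3, 19/3]
R3 ← R3 + (13/6)·R1: [0, 245/6, -31/3, -5/3]
R4 ← R4 + (3/2)·R1: [0, 35/2, -5, 5]
R3 ← R3 + (245/73)·R2: [0, 0, -836/73, 1430/73]
R4 ← R4 + (105/73)·R2: [0, 0, -400/73, 1030/73]
R4 ← R4 − (100/209)·R3: [0, 0, 0, 90/19]
Echelon form has 4 nonzero rows, so rank(A) = 4.

4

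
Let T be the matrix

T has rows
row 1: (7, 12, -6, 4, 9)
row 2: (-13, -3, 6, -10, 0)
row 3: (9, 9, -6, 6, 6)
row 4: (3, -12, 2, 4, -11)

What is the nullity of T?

Row reduce to echelon form.
R2 ← R2 + (13/7)·R1: [0, 135/7, -36/7, -18/7, 117/7]
R3 ← R3 − (9/7)·R1: [0, -45/7, 12/7, 6/7, -39/7]
R4 ← R4 − (3/7)·R1: [0, -120/7, 32/7, 16/7, -104/7]
R3 ← R3 + (1/3)·R2: [0, 0, 0, 0, 0]
R4 ← R4 + (8/9)·R2: [0, 0, 0, 0, 0]
2 nonzero rows, so rank(T) = 2.
T has 5 columns; by rank–nullity, nullity = 5 − 2 = 3.

3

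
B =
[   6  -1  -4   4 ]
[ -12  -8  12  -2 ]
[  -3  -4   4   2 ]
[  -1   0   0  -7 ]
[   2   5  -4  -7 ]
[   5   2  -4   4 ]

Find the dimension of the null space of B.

0

Row reduce to echelon form.
R2 ← R2 + (2)·R1: [0, -10, 4, 6]
R3 ← R3 + (1/2)·R1: [0, -9/2, 2, 4]
R4 ← R4 + (1/6)·R1: [0, -1/6, -2/3, -19/3]
R5 ← R5 − (1/3)·R1: [0, 16/3, -8/3, -25/3]
R6 ← R6 − (5/6)·R1: [0, 17/6, -2/3, 2/3]
R3 ← R3 − (9/20)·R2: [0, 0, 1/5, 13/10]
R4 ← R4 − (1/60)·R2: [0, 0, -11/15, -193/30]
R5 ← R5 + (8/15)·R2: [0, 0, -8/15, -77/15]
R6 ← R6 + (17/60)·R2: [0, 0, 7/15, 71/30]
R4 ← R4 + (11/3)·R3: [0, 0, 0, -5/3]
R5 ← R5 + (8/3)·R3: [0, 0, 0, -5/3]
R6 ← R6 − (7/3)·R3: [0, 0, 0, -2/3]
R5 ← R5 − R4: [0, 0, 0, 0]
R6 ← R6 − (2/5)·R4: [0, 0, 0, 0]
4 nonzero rows, so rank(B) = 4.
B has 4 columns; by rank–nullity, nullity = 4 − 4 = 0.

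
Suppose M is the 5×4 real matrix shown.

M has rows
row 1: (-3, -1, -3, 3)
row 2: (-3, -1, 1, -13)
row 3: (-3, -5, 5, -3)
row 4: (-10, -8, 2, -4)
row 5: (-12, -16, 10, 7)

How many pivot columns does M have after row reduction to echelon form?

4

Row reduce to echelon form.
R2 ← R2 − R1: [0, 0, 4, -16]
R3 ← R3 − R1: [0, -4, 8, -6]
R4 ← R4 − (10/3)·R1: [0, -14/3, 12, -14]
R5 ← R5 − (4)·R1: [0, -12, 22, -5]
Swap R2 ↔ R3
R4 ← R4 − (7/6)·R2: [0, 0, 8/3, -7]
R5 ← R5 − (3)·R2: [0, 0, -2, 13]
R4 ← R4 − (2/3)·R3: [0, 0, 0, 11/3]
R5 ← R5 + (1/2)·R3: [0, 0, 0, 5]
R5 ← R5 − (15/11)·R4: [0, 0, 0, 0]
Echelon form has 4 nonzero rows, so rank(M) = 4.
Each nonzero row contributes one pivot column: 4 pivot columns.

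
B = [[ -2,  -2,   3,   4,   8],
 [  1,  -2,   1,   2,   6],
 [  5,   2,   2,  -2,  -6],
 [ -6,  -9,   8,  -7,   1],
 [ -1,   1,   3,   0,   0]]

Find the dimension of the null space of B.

0

Row reduce to echelon form.
R2 ← R2 + (1/2)·R1: [0, -3, 5/2, 4, 10]
R3 ← R3 + (5/2)·R1: [0, -3, 19/2, 8, 14]
R4 ← R4 − (3)·R1: [0, -3, -1, -19, -23]
R5 ← R5 − (1/2)·R1: [0, 2, 3/2, -2, -4]
R3 ← R3 − R2: [0, 0, 7, 4, 4]
R4 ← R4 − R2: [0, 0, -7/2, -23, -33]
R5 ← R5 + (2/3)·R2: [0, 0, 19/6, 2/3, 8/3]
R4 ← R4 + (1/2)·R3: [0, 0, 0, -21, -31]
R5 ← R5 − (19/42)·R3: [0, 0, 0, -8/7, 6/7]
R5 ← R5 − (8/147)·R4: [0, 0, 0, 0, 374/147]
5 nonzero rows, so rank(B) = 5.
B has 5 columns; by rank–nullity, nullity = 5 − 5 = 0.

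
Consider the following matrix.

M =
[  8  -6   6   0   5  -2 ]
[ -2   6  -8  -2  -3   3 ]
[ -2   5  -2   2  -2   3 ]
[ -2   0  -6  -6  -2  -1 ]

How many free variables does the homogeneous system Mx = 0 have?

2

Row reduce to echelon form.
R2 ← R2 + (1/4)·R1: [0, 9/2, -13/2, -2, -7/4, 5/2]
R3 ← R3 + (1/4)·R1: [0, 7/2, -1/2, 2, -3/4, 5/2]
R4 ← R4 + (1/4)·R1: [0, -3/2, -9/2, -6, -3/4, -3/2]
R3 ← R3 − (7/9)·R2: [0, 0, 41/9, 32/9, 11/18, 5/9]
R4 ← R4 + (1/3)·R2: [0, 0, -20/3, -20/3, -4/3, -2/3]
R4 ← R4 + (60/41)·R3: [0, 0, 0, -60/41, -18/41, 6/41]
4 nonzero rows, so rank(M) = 4.
M has 6 columns; by rank–nullity, nullity = 6 − 4 = 2.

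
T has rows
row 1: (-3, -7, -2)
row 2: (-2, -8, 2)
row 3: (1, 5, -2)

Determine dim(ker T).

Row reduce to echelon form.
R2 ← R2 − (2/3)·R1: [0, -10/3, 10/3]
R3 ← R3 + (1/3)·R1: [0, 8/3, -8/3]
R3 ← R3 + (4/5)·R2: [0, 0, 0]
2 nonzero rows, so rank(T) = 2.
T has 3 columns; by rank–nullity, nullity = 3 − 2 = 1.

1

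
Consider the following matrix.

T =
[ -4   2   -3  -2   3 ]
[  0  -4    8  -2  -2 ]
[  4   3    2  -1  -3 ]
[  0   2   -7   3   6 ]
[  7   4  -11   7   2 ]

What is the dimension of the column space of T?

Row reduce to echelon form.
R3 ← R3 + R1: [0, 5, -1, -3, 0]
R5 ← R5 + (7/4)·R1: [0, 15/2, -65/4, 7/2, 29/4]
R3 ← R3 + (5/4)·R2: [0, 0, 9, -11/2, -5/2]
R4 ← R4 + (1/2)·R2: [0, 0, -3, 2, 5]
R5 ← R5 + (15/8)·R2: [0, 0, -5/4, -1/4, 7/2]
R4 ← R4 + (1/3)·R3: [0, 0, 0, 1/6, 25/6]
R5 ← R5 + (5/36)·R3: [0, 0, 0, -73/72, 227/72]
R5 ← R5 + (73/12)·R4: [0, 0, 0, 0, 57/2]
Echelon form has 5 nonzero rows, so rank(T) = 5.
The column space has dimension equal to the rank: 5.

5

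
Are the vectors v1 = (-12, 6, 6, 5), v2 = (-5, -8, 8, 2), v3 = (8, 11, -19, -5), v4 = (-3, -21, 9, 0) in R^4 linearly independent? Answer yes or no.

Form the matrix with these vectors as rows and row reduce.
R2 ← R2 − (5/12)·R1: [0, -21/2, 11/2, -1/12]
R3 ← R3 + (2/3)·R1: [0, 15, -15, -5/3]
R4 ← R4 − (1/4)·R1: [0, -45/2, 15/2, -5/4]
R3 ← R3 + (10/7)·R2: [0, 0, -50/7, -25/14]
R4 ← R4 − (15/7)·R2: [0, 0, -30/7, -15/14]
R4 ← R4 − (3/5)·R3: [0, 0, 0, 0]
3 nonzero rows, so the 4 vectors span a space of dimension 3.
Since 3 < 4, the vectors are linearly dependent.

no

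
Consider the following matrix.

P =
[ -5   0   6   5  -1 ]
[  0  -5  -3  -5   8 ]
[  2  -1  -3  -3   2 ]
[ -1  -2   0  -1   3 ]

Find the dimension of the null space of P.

3

Row reduce to echelon form.
R3 ← R3 + (2/5)·R1: [0, -1, -3/5, -1, 8/5]
R4 ← R4 − (1/5)·R1: [0, -2, -6/5, -2, 16/5]
R3 ← R3 − (1/5)·R2: [0, 0, 0, 0, 0]
R4 ← R4 − (2/5)·R2: [0, 0, 0, 0, 0]
2 nonzero rows, so rank(P) = 2.
P has 5 columns; by rank–nullity, nullity = 5 − 2 = 3.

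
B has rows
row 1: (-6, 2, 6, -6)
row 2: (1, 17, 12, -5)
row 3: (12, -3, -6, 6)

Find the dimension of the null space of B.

1

Row reduce to echelon form.
R2 ← R2 + (1/6)·R1: [0, 52/3, 13, -6]
R3 ← R3 + (2)·R1: [0, 1, 6, -6]
R3 ← R3 − (3/52)·R2: [0, 0, 21/4, -147/26]
3 nonzero rows, so rank(B) = 3.
B has 4 columns; by rank–nullity, nullity = 4 − 3 = 1.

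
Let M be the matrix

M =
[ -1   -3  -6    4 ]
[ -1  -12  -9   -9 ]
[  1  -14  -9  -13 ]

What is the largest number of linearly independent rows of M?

3

Row reduce to echelon form.
R2 ← R2 − R1: [0, -9, -3, -13]
R3 ← R3 + R1: [0, -17, -15, -9]
R3 ← R3 − (17/9)·R2: [0, 0, -28/3, 140/9]
Echelon form has 3 nonzero rows, so rank(M) = 3.
The rank gives the maximum number of linearly independent rows: 3.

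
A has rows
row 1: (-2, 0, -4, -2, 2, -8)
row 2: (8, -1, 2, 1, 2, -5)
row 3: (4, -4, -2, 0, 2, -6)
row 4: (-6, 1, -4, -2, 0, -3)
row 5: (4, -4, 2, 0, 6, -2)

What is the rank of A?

Row reduce to echelon form.
R2 ← R2 + (4)·R1: [0, -1, -14, -7, 10, -37]
R3 ← R3 + (2)·R1: [0, -4, -10, -4, 6, -22]
R4 ← R4 − (3)·R1: [0, 1, 8, 4, -6, 21]
R5 ← R5 + (2)·R1: [0, -4, -6, -4, 10, -18]
R3 ← R3 − (4)·R2: [0, 0, 46, 24, -34, 126]
R4 ← R4 + R2: [0, 0, -6, -3, 4, -16]
R5 ← R5 − (4)·R2: [0, 0, 50, 24, -30, 130]
R4 ← R4 + (3/23)·R3: [0, 0, 0, 3/23, -10/23, 10/23]
R5 ← R5 − (25/23)·R3: [0, 0, 0, -48/23, 160/23, -160/23]
R5 ← R5 + (16)·R4: [0, 0, 0, 0, 0, 0]
Echelon form has 4 nonzero rows, so rank(A) = 4.

4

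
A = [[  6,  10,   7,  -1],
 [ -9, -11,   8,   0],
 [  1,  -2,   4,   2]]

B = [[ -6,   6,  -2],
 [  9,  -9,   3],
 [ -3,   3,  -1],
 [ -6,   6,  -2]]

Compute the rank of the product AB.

First compute AB:
[[ 39, -39,  13],
 [-69,  69, -23],
 [-48,  48, -16]]
Now row reduce the product.
R2 ← R2 + (23/13)·R1: [0, 0, 0]
R3 ← R3 + (16/13)·R1: [0, 0, 0]
1 nonzero row, so rank(AB) = 1.

1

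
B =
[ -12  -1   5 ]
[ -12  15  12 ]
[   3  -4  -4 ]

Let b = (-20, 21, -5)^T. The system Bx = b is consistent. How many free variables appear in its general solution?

Row reduce the augmented matrix [B | b].
R2 ← R2 − R1: [0, 16, 7, 41]
R3 ← R3 + (1/4)·R1: [0, -17/4, -11/4, -10]
R3 ← R3 + (17/64)·R2: [0, 0, -57/64, 57/64]
The echelon form has 3 nonzero rows, and every pivot lies in the first 3 columns, so rank(B) = rank([B|b]) = 3.
The system is consistent.
Free variables = (unknowns) − (rank) = 3 − 3 = 0.

0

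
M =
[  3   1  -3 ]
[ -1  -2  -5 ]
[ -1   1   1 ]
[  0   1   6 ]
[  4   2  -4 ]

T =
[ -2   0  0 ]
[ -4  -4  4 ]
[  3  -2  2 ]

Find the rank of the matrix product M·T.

First compute MT:
[[-19,   2,  -2],
 [ -5,  18, -18],
 [  1,  -6,   6],
 [ 14, -16,  16],
 [-28,   0,   0]]
Now row reduce the product.
R2 ← R2 − (5/19)·R1: [0, 332/19, -332/19]
R3 ← R3 + (1/19)·R1: [0, -112/19, 112/19]
R4 ← R4 + (14/19)·R1: [0, -276/19, 276/19]
R5 ← R5 − (28/19)·R1: [0, -56/19, 56/19]
R3 ← R3 + (28/83)·R2: [0, 0, 0]
R4 ← R4 + (69/83)·R2: [0, 0, 0]
R5 ← R5 + (14/83)·R2: [0, 0, 0]
2 nonzero rows, so rank(MT) = 2.

2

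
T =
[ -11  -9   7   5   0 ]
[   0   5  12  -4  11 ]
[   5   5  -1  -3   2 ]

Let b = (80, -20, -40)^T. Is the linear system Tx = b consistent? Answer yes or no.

Row reduce the augmented matrix [T | b].
R3 ← R3 + (5/11)·R1: [0, 10/11, 24/11, -8/11, 2, -40/11]
R3 ← R3 − (2/11)·R2: [0, 0, 0, 0, 0, 0]
The echelon form has 2 nonzero rows, and every pivot lies in the first 5 columns, so rank(T) = rank([T|b]) = 2.
The system is consistent.

yes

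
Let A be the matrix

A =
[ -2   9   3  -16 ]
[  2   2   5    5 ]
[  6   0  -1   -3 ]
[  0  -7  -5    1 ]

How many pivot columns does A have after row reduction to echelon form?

Row reduce to echelon form.
R2 ← R2 + R1: [0, 11, 8, -11]
R3 ← R3 + (3)·R1: [0, 27, 8, -51]
R3 ← R3 − (27/11)·R2: [0, 0, -128/11, -24]
R4 ← R4 + (7/11)·R2: [0, 0, 1/11, -6]
R4 ← R4 + (1/128)·R3: [0, 0, 0, -99/16]
Echelon form has 4 nonzero rows, so rank(A) = 4.
Each nonzero row contributes one pivot column: 4 pivot columns.

4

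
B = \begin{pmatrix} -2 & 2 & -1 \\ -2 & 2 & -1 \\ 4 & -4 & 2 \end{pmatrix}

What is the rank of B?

Row reduce to echelon form.
R2 ← R2 − R1: [0, 0, 0]
R3 ← R3 + (2)·R1: [0, 0, 0]
Echelon form has 1 nonzero row, so rank(B) = 1.

1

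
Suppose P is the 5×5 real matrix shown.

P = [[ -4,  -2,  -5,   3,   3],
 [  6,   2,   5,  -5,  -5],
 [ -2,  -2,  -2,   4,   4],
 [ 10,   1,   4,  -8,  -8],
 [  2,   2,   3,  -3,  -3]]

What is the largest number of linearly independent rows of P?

3

Row reduce to echelon form.
R2 ← R2 + (3/2)·R1: [0, -1, -5/2, -1/2, -1/2]
R3 ← R3 − (1/2)·R1: [0, -1, 1/2, 5/2, 5/2]
R4 ← R4 + (5/2)·R1: [0, -4, -17/2, -1/2, -1/2]
R5 ← R5 + (1/2)·R1: [0, 1, 1/2, -3/2, -3/2]
R3 ← R3 − R2: [0, 0, 3, 3, 3]
R4 ← R4 − (4)·R2: [0, 0, 3/2, 3/2, 3/2]
R5 ← R5 + R2: [0, 0, -2, -2, -2]
R4 ← R4 − (1/2)·R3: [0, 0, 0, 0, 0]
R5 ← R5 + (2/3)·R3: [0, 0, 0, 0, 0]
Echelon form has 3 nonzero rows, so rank(P) = 3.
The rank gives the maximum number of linearly independent rows: 3.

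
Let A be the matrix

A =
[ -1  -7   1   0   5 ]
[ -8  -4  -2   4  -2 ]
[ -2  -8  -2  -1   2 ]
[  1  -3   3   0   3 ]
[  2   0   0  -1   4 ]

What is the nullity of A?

1

Row reduce to echelon form.
R2 ← R2 − (8)·R1: [0, 52, -10, 4, -42]
R3 ← R3 − (2)·R1: [0, 6, -4, -1, -8]
R4 ← R4 + R1: [0, -10, 4, 0, 8]
R5 ← R5 + (2)·R1: [0, -14, 2, -1, 14]
R3 ← R3 − (3/26)·R2: [0, 0, -37/13, -19/13, -41/13]
R4 ← R4 + (5/26)·R2: [0, 0, 27/13, 10/13, -1/13]
R5 ← R5 + (7/26)·R2: [0, 0, -9/13, 1/13, 35/13]
R4 ← R4 + (27/37)·R3: [0, 0, 0, -11/37, -88/37]
R5 ← R5 − (9/37)·R3: [0, 0, 0, 16/37, 128/37]
R5 ← R5 + (16/11)·R4: [0, 0, 0, 0, 0]
4 nonzero rows, so rank(A) = 4.
A has 5 columns; by rank–nullity, nullity = 5 − 4 = 1.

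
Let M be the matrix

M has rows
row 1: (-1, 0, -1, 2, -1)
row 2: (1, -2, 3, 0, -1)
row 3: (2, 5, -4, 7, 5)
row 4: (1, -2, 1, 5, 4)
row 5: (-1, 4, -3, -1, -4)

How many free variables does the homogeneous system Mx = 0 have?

1

Row reduce to echelon form.
R2 ← R2 + R1: [0, -2, 2, 2, -2]
R3 ← R3 + (2)·R1: [0, 5, -6, 11, 3]
R4 ← R4 + R1: [0, -2, 0, 7, 3]
R5 ← R5 − R1: [0, 4, -2, -3, -3]
R3 ← R3 + (5/2)·R2: [0, 0, -1, 16, -2]
R4 ← R4 − R2: [0, 0, -2, 5, 5]
R5 ← R5 + (2)·R2: [0, 0, 2, 1, -7]
R4 ← R4 − (2)·R3: [0, 0, 0, -27, 9]
R5 ← R5 + (2)·R3: [0, 0, 0, 33, -11]
R5 ← R5 + (11/9)·R4: [0, 0, 0, 0, 0]
4 nonzero rows, so rank(M) = 4.
M has 5 columns; by rank–nullity, nullity = 5 − 4 = 1.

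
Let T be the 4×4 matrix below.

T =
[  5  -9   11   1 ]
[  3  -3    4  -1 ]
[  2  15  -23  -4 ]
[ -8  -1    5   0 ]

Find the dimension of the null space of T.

0

Row reduce to echelon form.
R2 ← R2 − (3/5)·R1: [0, 12/5, -13/5, -8/5]
R3 ← R3 − (2/5)·R1: [0, 93/5, -137/5, -22/5]
R4 ← R4 + (8/5)·R1: [0, -77/5, 113/5, 8/5]
R3 ← R3 − (31/4)·R2: [0, 0, -29/4, 8]
R4 ← R4 + (77/12)·R2: [0, 0, 71/12, -26/3]
R4 ← R4 + (71/87)·R3: [0, 0, 0, -62/29]
4 nonzero rows, so rank(T) = 4.
T has 4 columns; by rank–nullity, nullity = 4 − 4 = 0.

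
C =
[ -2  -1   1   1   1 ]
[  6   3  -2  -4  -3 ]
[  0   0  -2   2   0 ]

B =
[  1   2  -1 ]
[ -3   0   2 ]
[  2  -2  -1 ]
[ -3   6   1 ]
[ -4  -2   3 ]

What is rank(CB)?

2

First compute CB:
[[ -4,  -2,   3],
 [ 17,  -2, -11],
 [-10,  16,   4]]
Now row reduce the product.
R2 ← R2 + (17/4)·R1: [0, -21/2, 7/4]
R3 ← R3 − (5/2)·R1: [0, 21, -7/2]
R3 ← R3 + (2)·R2: [0, 0, 0]
2 nonzero rows, so rank(CB) = 2.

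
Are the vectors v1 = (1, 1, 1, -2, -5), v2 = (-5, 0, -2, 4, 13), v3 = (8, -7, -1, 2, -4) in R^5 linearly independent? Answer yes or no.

Form the matrix with these vectors as rows and row reduce.
R2 ← R2 + (5)·R1: [0, 5, 3, -6, -12]
R3 ← R3 − (8)·R1: [0, -15, -9, 18, 36]
R3 ← R3 + (3)·R2: [0, 0, 0, 0, 0]
2 nonzero rows, so the 3 vectors span a space of dimension 2.
Since 2 < 3, the vectors are linearly dependent.

no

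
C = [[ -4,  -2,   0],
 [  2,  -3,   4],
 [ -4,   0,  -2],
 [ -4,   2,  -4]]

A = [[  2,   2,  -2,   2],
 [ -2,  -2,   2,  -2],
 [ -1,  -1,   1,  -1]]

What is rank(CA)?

First compute CA:
[[ -4,  -4,   4,  -4],
 [  6,   6,  -6,   6],
 [ -6,  -6,   6,  -6],
 [ -8,  -8,   8,  -8]]
Now row reduce the product.
R2 ← R2 + (3/2)·R1: [0, 0, 0, 0]
R3 ← R3 − (3/2)·R1: [0, 0, 0, 0]
R4 ← R4 − (2)·R1: [0, 0, 0, 0]
1 nonzero row, so rank(CA) = 1.

1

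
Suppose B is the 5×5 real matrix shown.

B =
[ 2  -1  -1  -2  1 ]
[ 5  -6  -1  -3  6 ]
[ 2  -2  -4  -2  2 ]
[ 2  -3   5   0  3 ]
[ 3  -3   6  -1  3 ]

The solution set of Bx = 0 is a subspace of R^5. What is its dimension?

2

Row reduce to echelon form.
R2 ← R2 − (5/2)·R1: [0, -7/2, 3/2, 2, 7/2]
R3 ← R3 − R1: [0, -1, -3, 0, 1]
R4 ← R4 − R1: [0, -2, 6, 2, 2]
R5 ← R5 − (3/2)·R1: [0, -3/2, 15/2, 2, 3/2]
R3 ← R3 − (2/7)·R2: [0, 0, -24/7, -4/7, 0]
R4 ← R4 − (4/7)·R2: [0, 0, 36/7, 6/7, 0]
R5 ← R5 − (3/7)·R2: [0, 0, 48/7, 8/7, 0]
R4 ← R4 + (3/2)·R3: [0, 0, 0, 0, 0]
R5 ← R5 + (2)·R3: [0, 0, 0, 0, 0]
3 nonzero rows, so rank(B) = 3.
B has 5 columns; by rank–nullity, nullity = 5 − 3 = 2.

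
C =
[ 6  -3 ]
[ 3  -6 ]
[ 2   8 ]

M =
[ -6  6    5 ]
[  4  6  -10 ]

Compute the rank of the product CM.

2

First compute CM:
[[-48,  18,  60],
 [-42, -18,  75],
 [ 20,  60, -70]]
Now row reduce the product.
R2 ← R2 − (7/8)·R1: [0, -135/4, 45/2]
R3 ← R3 + (5/12)·R1: [0, 135/2, -45]
R3 ← R3 + (2)·R2: [0, 0, 0]
2 nonzero rows, so rank(CM) = 2.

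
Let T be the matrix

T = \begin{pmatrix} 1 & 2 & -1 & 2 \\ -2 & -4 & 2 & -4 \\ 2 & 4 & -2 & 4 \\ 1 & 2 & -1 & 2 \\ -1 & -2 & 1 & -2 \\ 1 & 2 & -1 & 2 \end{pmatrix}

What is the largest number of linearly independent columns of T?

Row reduce to echelon form.
R2 ← R2 + (2)·R1: [0, 0, 0, 0]
R3 ← R3 − (2)·R1: [0, 0, 0, 0]
R4 ← R4 − R1: [0, 0, 0, 0]
R5 ← R5 + R1: [0, 0, 0, 0]
R6 ← R6 − R1: [0, 0, 0, 0]
Echelon form has 1 nonzero row, so rank(T) = 1.
The rank gives the maximum number of linearly independent columns: 1.

1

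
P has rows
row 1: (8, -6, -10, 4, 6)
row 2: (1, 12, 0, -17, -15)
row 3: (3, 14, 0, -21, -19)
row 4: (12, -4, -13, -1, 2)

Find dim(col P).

Row reduce to echelon form.
R2 ← R2 − (1/8)·R1: [0, 51/4, 5/4, -35/2, -63/4]
R3 ← R3 − (3/8)·R1: [0, 65/4, 15/4, -45/2, -85/4]
R4 ← R4 − (3/2)·R1: [0, 5, 2, -7, -7]
R3 ← R3 − (65/51)·R2: [0, 0, 110/51, -10/51, -20/17]
R4 ← R4 − (20/51)·R2: [0, 0, 77/51, -7/51, -14/17]
R4 ← R4 − (7/10)·R3: [0, 0, 0, 0, 0]
Echelon form has 3 nonzero rows, so rank(P) = 3.
The column space has dimension equal to the rank: 3.

3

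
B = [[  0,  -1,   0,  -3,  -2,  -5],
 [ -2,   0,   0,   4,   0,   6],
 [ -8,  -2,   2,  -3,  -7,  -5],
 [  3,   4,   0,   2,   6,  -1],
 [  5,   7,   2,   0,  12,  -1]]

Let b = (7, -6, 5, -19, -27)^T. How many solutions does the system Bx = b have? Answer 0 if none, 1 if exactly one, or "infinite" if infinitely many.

Row reduce the augmented matrix [B | b].
Swap R1 ↔ R2
R3 ← R3 − (4)·R1: [0, -2, 2, -19, -7, -29, 29]
R4 ← R4 + (3/2)·R1: [0, 4, 0, 8, 6, 8, -28]
R5 ← R5 + (5/2)·R1: [0, 7, 2, 10, 12, 14, -42]
R3 ← R3 − (2)·R2: [0, 0, 2, -13, -3, -19, 15]
R4 ← R4 + (4)·R2: [0, 0, 0, -4, -2, -12, 0]
R5 ← R5 + (7)·R2: [0, 0, 2, -11, -2, -21, 7]
R5 ← R5 − R3: [0, 0, 0, 2, 1, -2, -8]
R5 ← R5 + (1/2)·R4: [0, 0, 0, 0, 0, -8, -8]
The echelon form has 5 nonzero rows, and every pivot lies in the first 6 columns, so rank(B) = rank([B|b]) = 5.
The system is consistent.
rank = 5 < 6 unknowns, so there are infinitely many solutions.

infinite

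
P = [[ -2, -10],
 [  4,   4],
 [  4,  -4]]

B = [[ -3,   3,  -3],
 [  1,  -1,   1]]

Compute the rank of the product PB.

First compute PB:
[[ -4,   4,  -4],
 [ -8,   8,  -8],
 [-16,  16, -16]]
Now row reduce the product.
R2 ← R2 − (2)·R1: [0, 0, 0]
R3 ← R3 − (4)·R1: [0, 0, 0]
1 nonzero row, so rank(PB) = 1.

1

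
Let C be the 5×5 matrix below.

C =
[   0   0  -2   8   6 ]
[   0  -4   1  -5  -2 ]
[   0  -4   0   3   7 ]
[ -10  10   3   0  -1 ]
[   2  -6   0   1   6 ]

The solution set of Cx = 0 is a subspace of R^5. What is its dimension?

1

Row reduce to echelon form.
Swap R1 ↔ R4
R5 ← R5 + (1/5)·R1: [0, -4, 3/5, 1, 29/5]
R3 ← R3 − R2: [0, 0, -1, 8, 9]
R5 ← R5 − R2: [0, 0, -2/5, 6, 39/5]
R4 ← R4 − (2)·R3: [0, 0, 0, -8, -12]
R5 ← R5 − (2/5)·R3: [0, 0, 0, 14/5, 21/5]
R5 ← R5 + (7/20)·R4: [0, 0, 0, 0, 0]
4 nonzero rows, so rank(C) = 4.
C has 5 columns; by rank–nullity, nullity = 5 − 4 = 1.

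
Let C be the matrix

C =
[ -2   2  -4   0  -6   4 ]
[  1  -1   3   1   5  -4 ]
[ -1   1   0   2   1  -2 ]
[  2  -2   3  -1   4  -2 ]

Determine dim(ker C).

4

Row reduce to echelon form.
R2 ← R2 + (1/2)·R1: [0, 0, 1, 1, 2, -2]
R3 ← R3 − (1/2)·R1: [0, 0, 2, 2, 4, -4]
R4 ← R4 + R1: [0, 0, -1, -1, -2, 2]
R3 ← R3 − (2)·R2: [0, 0, 0, 0, 0, 0]
R4 ← R4 + R2: [0, 0, 0, 0, 0, 0]
2 nonzero rows, so rank(C) = 2.
C has 6 columns; by rank–nullity, nullity = 6 − 2 = 4.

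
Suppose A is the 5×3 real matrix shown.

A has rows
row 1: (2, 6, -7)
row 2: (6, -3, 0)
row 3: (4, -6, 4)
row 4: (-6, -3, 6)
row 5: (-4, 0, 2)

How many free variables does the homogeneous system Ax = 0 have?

1

Row reduce to echelon form.
R2 ← R2 − (3)·R1: [0, -21, 21]
R3 ← R3 − (2)·R1: [0, -18, 18]
R4 ← R4 + (3)·R1: [0, 15, -15]
R5 ← R5 + (2)·R1: [0, 12, -12]
R3 ← R3 − (6/7)·R2: [0, 0, 0]
R4 ← R4 + (5/7)·R2: [0, 0, 0]
R5 ← R5 + (4/7)·R2: [0, 0, 0]
2 nonzero rows, so rank(A) = 2.
A has 3 columns; by rank–nullity, nullity = 3 − 2 = 1.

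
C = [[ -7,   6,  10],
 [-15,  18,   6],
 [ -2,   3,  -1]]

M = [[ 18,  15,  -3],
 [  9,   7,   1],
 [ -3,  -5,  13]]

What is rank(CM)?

First compute CM:
[[-102, -113, 157],
 [-126, -129, 141],
 [ -6,  -4,  -4]]
Now row reduce the product.
R2 ← R2 − (21/17)·R1: [0, 180/17, -900/17]
R3 ← R3 − (1/17)·R1: [0, 45/17, -225/17]
R3 ← R3 − (1/4)·R2: [0, 0, 0]
2 nonzero rows, so rank(CM) = 2.

2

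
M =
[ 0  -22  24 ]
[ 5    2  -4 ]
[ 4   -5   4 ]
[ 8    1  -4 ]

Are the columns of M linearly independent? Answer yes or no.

no

Row reduce M to echelon form.
Swap R1 ↔ R2
R3 ← R3 − (4/5)·R1: [0, -33/5, 36/5]
R4 ← R4 − (8/5)·R1: [0, -11/5, 12/5]
R3 ← R3 − (3/10)·R2: [0, 0, 0]
R4 ← R4 − (1/10)·R2: [0, 0, 0]
2 pivots among 3 columns.
Only 2 < 3 pivot columns, so the columns are linearly dependent.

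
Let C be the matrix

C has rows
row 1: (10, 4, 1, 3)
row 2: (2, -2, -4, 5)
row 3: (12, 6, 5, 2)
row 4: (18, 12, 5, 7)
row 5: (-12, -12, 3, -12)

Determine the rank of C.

Row reduce to echelon form.
R2 ← R2 − (1/5)·R1: [0, -14/5, -21/5, 22/5]
R3 ← R3 − (6/5)·R1: [0, 6/5, 19/5, -8/5]
R4 ← R4 − (9/5)·R1: [0, 24/5, 16/5, 8/5]
R5 ← R5 + (6/5)·R1: [0, -36/5, 21/5, -42/5]
R3 ← R3 + (3/7)·R2: [0, 0, 2, 2/7]
R4 ← R4 + (12/7)·R2: [0, 0, -4, 64/7]
R5 ← R5 − (18/7)·R2: [0, 0, 15, -138/7]
R4 ← R4 + (2)·R3: [0, 0, 0, 68/7]
R5 ← R5 − (15/2)·R3: [0, 0, 0, -153/7]
R5 ← R5 + (9/4)·R4: [0, 0, 0, 0]
Echelon form has 4 nonzero rows, so rank(C) = 4.

4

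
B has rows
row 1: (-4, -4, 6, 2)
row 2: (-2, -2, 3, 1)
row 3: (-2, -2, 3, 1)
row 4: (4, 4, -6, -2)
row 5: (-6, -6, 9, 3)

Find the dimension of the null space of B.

3

Row reduce to echelon form.
R2 ← R2 − (1/2)·R1: [0, 0, 0, 0]
R3 ← R3 − (1/2)·R1: [0, 0, 0, 0]
R4 ← R4 + R1: [0, 0, 0, 0]
R5 ← R5 − (3/2)·R1: [0, 0, 0, 0]
1 nonzero row, so rank(B) = 1.
B has 4 columns; by rank–nullity, nullity = 4 − 1 = 3.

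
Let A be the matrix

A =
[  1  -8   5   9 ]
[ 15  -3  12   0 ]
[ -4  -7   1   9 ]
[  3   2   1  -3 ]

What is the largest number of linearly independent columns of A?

2

Row reduce to echelon form.
R2 ← R2 − (15)·R1: [0, 117, -63, -135]
R3 ← R3 + (4)·R1: [0, -39, 21, 45]
R4 ← R4 − (3)·R1: [0, 26, -14, -30]
R3 ← R3 + (1/3)·R2: [0, 0, 0, 0]
R4 ← R4 − (2/9)·R2: [0, 0, 0, 0]
Echelon form has 2 nonzero rows, so rank(A) = 2.
The rank gives the maximum number of linearly independent columns: 2.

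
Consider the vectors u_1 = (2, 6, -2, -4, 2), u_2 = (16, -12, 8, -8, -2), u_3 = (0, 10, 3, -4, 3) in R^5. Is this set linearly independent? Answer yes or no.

yes

Form the matrix with these vectors as rows and row reduce.
R2 ← R2 − (8)·R1: [0, -60, 24, 24, -18]
R3 ← R3 + (1/6)·R2: [0, 0, 7, 0, 0]
3 nonzero rows, so the 3 vectors span a space of dimension 3.
Since 3 = 3, the vectors are linearly independent.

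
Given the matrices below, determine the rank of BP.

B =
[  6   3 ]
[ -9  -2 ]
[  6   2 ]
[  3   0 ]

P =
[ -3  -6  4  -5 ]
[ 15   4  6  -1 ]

First compute BP:
[[ 27, -24,  42, -33],
 [ -3,  46, -48,  47],
 [ 12, -28,  36, -32],
 [ -9, -18,  12, -15]]
Now row reduce the product.
R2 ← R2 + (1/9)·R1: [0, 130/3, -130/3, 130/3]
R3 ← R3 − (4/9)·R1: [0, -52/3, 52/3, -52/3]
R4 ← R4 + (1/3)·R1: [0, -26, 26, -26]
R3 ← R3 + (2/5)·R2: [0, 0, 0, 0]
R4 ← R4 + (3/5)·R2: [0, 0, 0, 0]
2 nonzero rows, so rank(BP) = 2.

2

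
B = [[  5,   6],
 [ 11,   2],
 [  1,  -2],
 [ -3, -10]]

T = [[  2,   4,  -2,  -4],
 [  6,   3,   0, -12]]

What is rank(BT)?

First compute BT:
[[ 46,  38, -10, -92],
 [ 34,  50, -22, -68],
 [-10,  -2,  -2,  20],
 [-66, -42,   6, 132]]
Now row reduce the product.
R2 ← R2 − (17/23)·R1: [0, 504/23, -336/23, 0]
R3 ← R3 + (5/23)·R1: [0, 144/23, -96/23, 0]
R4 ← R4 + (33/23)·R1: [0, 288/23, -192/23, 0]
R3 ← R3 − (2/7)·R2: [0, 0, 0, 0]
R4 ← R4 − (4/7)·R2: [0, 0, 0, 0]
2 nonzero rows, so rank(BT) = 2.

2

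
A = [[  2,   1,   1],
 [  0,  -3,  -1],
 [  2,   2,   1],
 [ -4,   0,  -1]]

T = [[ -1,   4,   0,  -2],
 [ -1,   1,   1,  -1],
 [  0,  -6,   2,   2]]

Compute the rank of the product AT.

First compute AT:
[[ -3,   3,   3,  -3],
 [  3,   3,  -5,   1],
 [ -4,   4,   4,  -4],
 [  4, -10,  -2,   6]]
Now row reduce the product.
R2 ← R2 + R1: [0, 6, -2, -2]
R3 ← R3 − (4/3)·R1: [0, 0, 0, 0]
R4 ← R4 + (4/3)·R1: [0, -6, 2, 2]
R4 ← R4 + R2: [0, 0, 0, 0]
2 nonzero rows, so rank(AT) = 2.

2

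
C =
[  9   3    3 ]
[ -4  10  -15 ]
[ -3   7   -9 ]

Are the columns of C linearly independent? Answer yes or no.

Row reduce C to echelon form.
R2 ← R2 + (4/9)·R1: [0, 34/3, -41/3]
R3 ← R3 + (1/3)·R1: [0, 8, -8]
R3 ← R3 − (12/17)·R2: [0, 0, 28/17]
3 pivots among 3 columns.
Every column is a pivot column, so the columns are linearly independent.

yes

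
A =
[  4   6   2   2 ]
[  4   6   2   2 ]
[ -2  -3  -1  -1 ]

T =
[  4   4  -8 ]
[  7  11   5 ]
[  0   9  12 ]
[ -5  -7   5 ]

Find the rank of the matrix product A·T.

First compute AT:
[[ 48,  86,  32],
 [ 48,  86,  32],
 [-24, -43, -16]]
Now row reduce the product.
R2 ← R2 − R1: [0, 0, 0]
R3 ← R3 + (1/2)·R1: [0, 0, 0]
1 nonzero row, so rank(AT) = 1.

1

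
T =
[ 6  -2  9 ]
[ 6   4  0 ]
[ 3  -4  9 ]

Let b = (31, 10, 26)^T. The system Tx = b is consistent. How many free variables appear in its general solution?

Row reduce the augmented matrix [T | b].
R2 ← R2 − R1: [0, 6, -9, -21]
R3 ← R3 − (1/2)·R1: [0, -3, 9/2, 21/2]
R3 ← R3 + (1/2)·R2: [0, 0, 0, 0]
The echelon form has 2 nonzero rows, and every pivot lies in the first 3 columns, so rank(T) = rank([T|b]) = 2.
The system is consistent.
Free variables = (unknowns) − (rank) = 3 − 2 = 1.

1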